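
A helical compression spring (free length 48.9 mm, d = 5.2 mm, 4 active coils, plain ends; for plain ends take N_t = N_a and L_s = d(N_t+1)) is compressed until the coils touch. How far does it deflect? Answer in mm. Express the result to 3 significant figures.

N_t = 4; L_s = 5.2·5 = 26 mm
δ_solid = L₀ − L_s = 48.9 − 26 = 22.9 mm

22.9 mm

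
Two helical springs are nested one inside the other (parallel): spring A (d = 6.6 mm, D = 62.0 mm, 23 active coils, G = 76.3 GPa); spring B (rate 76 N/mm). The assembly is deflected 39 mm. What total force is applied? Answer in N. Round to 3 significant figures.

k_A = Gd⁴/(8D³N_a) = (76.3×10³)(6.6⁴)/(8·62.0³·23) = 3.3015 N/mm
Parallel: k_eq = 3.3015 + 76 = 79.301 N/mm
F = k_eq·δ = 79.301·39 = 3092.8 N

3090 N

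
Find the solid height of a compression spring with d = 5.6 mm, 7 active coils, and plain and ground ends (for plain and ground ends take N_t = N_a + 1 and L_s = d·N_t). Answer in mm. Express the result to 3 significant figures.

plain and ground ends: N_t = N_a + 1 = 7 + 1 = 8
L_s = d·N_t = 5.6 × 8 = 44.8 mm

44.8 mm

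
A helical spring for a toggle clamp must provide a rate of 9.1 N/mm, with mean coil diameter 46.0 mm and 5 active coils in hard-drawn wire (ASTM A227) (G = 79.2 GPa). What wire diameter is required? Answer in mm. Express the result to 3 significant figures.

4.60 mm

d = (8D³N_a·k / G)^(1/4) = (8·46.0³·5·9.1 / (79.2×10³))^0.25
  = (447.35)^0.25 = 4.5990 mm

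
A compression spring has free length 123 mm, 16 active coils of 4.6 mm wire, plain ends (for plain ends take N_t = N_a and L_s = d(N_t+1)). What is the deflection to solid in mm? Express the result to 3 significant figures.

N_t = 16; L_s = 4.6·17 = 78.2 mm
δ_solid = L₀ − L_s = 123 − 78.2 = 44.8 mm

44.8 mm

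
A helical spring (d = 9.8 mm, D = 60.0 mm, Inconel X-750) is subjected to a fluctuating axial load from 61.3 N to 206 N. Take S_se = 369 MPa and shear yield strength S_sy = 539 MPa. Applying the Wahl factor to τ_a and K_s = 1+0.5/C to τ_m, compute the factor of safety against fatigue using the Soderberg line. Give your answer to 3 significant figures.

C = D/d = 60.0/9.8 = 6.1224; K_W = (4C−1)/(4C−4)+0.615/C = 1.2469; K_s = 1+0.5/C = 1.0817
F_a = (F_max−F_min)/2 = 72.35 N; F_m = (F_max+F_min)/2 = 133.65 N
τ_a = K_W·8F_aD/(πd³) = 1.2469 × 11.745 = 14.644 MPa
τ_m = K_s·8F_mD/(πd³) = 1.0817 × 21.696 = 23.468 MPa
Soderberg: 1/n_f = τ_a/S_se + τ_m/S_sy = 14.644/369 + 23.468/539 = 0.03969 + 0.04354 = 0.083226
n_f = 1/0.083226 = 12.02

12.0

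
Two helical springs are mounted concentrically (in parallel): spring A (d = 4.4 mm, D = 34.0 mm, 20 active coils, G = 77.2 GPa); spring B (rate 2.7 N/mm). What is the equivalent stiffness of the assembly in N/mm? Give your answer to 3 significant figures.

7.30 N/mm

k_A = Gd⁴/(8D³N_a) = (77.2×10³)(4.4⁴)/(8·34.0³·20) = 4.6012 N/mm
Parallel: k_eq = 4.6012 + 2.7 = 7.3012 N/mm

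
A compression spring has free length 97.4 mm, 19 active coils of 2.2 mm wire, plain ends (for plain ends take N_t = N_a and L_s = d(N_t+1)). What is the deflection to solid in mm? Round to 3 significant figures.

N_t = 19; L_s = 2.2·20 = 44 mm
δ_solid = L₀ − L_s = 97.4 − 44 = 53.4 mm

53.4 mm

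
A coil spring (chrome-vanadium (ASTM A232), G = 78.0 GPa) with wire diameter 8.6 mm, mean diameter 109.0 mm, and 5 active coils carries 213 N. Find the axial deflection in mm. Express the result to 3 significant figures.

k = Gd⁴/(8D³N_a) = (78.0×10³)(8.6⁴)/(8·109.0³·5) = 8.2366 N/mm
δ = F/k = 213 / 8.2366 = 25.86 mm

25.9 mm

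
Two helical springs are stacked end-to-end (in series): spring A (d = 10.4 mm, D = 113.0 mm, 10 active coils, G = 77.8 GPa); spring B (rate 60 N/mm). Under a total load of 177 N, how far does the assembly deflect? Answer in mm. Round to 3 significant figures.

k_A = Gd⁴/(8D³N_a) = (77.8×10³)(10.4⁴)/(8·113.0³·10) = 7.8847 N/mm
Series: 1/k_eq = 1/7.8847 + 1/60 = 0.14349; k_eq = 6.9689 N/mm
δ = F/k_eq = 177/6.9689 = 25.398 mm

25.4 mm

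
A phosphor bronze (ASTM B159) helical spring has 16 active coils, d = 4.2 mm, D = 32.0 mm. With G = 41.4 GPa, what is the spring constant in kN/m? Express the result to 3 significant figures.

k = Gd⁴/(8D³N_a) = (41.4×10³ × 4.2⁴) / (8 × 32.0³ × 16)
  = 1.28824e+07 / 4.1943e+06 = 3.0714 N/mm

3.07 kN/m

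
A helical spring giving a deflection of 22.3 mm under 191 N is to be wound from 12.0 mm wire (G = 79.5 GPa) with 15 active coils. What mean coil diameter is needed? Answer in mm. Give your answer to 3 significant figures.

117 mm

Required rate k = F/δ = 191/22.3 = 8.565 N/mm
D = (Gd⁴/(8N_a·k))^(1/3) = (79.5×10³·12.0⁴/(8·15·8.565))^(1/3)
  = (1.60392e+06)^(1/3) = 117.0561 mm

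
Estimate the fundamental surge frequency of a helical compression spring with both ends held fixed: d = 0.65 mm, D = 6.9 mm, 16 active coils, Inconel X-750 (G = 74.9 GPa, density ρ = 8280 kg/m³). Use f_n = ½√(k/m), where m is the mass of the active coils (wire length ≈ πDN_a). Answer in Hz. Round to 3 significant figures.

289 Hz

k = Gd⁴/(8D³N_a) = (74.9×10³)(0.65⁴)/(8·6.9³·16) = 0.31796 N/mm = 317.96 N/m
Wire length L = πDN_a = π·6.9·16 = 346.83 mm
m = ρ·(πd²/4)·L = 8280 × 0.33183×10⁻⁶ m² × 0.34683 m = 0.00095294 kg
f_n = ½√(k/m) = 0.5·√(317.96/0.00095294) = 0.5·√(3.3367e+05) = 288.82 Hz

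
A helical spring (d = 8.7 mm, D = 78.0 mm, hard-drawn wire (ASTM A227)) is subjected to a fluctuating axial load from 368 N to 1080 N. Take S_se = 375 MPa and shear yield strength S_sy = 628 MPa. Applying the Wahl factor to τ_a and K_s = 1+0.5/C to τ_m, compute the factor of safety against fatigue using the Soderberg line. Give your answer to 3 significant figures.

1.43

C = D/d = 78.0/8.7 = 8.9655; K_W = (4C−1)/(4C−4)+0.615/C = 1.1628; K_s = 1+0.5/C = 1.0558
F_a = (F_max−F_min)/2 = 356 N; F_m = (F_max+F_min)/2 = 724 N
τ_a = K_W·8F_aD/(πd³) = 1.1628 × 107.38 = 124.86 MPa
τ_m = K_s·8F_mD/(πd³) = 1.0558 × 218.38 = 230.56 MPa
Soderberg: 1/n_f = τ_a/S_se + τ_m/S_sy = 124.86/375 + 230.56/628 = 0.33295 + 0.36713 = 0.70009
n_f = 1/0.70009 = 1.428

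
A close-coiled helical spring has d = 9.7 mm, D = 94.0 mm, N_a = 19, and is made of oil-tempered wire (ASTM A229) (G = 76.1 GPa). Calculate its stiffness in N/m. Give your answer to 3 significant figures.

5340 N/m

k = Gd⁴/(8D³N_a) = (76.1×10³ × 9.7⁴) / (8 × 94.0³ × 19)
  = 6.73708e+08 / 1.26249e+08 = 5.3364 N/mm = 5336.4 N/m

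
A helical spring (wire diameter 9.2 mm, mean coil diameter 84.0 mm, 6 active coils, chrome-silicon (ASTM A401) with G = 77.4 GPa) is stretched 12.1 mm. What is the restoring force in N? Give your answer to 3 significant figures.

236 N

k = Gd⁴/(8D³N_a) = (77.4×10³)(9.2⁴)/(8·84.0³·6) = 19.49 N/mm
F = k·δ = 19.49 × 12.1 = 235.83 N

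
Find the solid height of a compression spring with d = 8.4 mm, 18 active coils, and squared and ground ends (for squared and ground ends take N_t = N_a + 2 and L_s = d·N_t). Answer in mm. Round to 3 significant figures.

168 mm

squared and ground ends: N_t = N_a + 2 = 18 + 2 = 20
L_s = d·N_t = 8.4 × 20 = 168 mm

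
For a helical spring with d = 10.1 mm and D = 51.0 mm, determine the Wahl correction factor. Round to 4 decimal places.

1.3070

C = D/d = 51.0/10.1 = 5.0495
K_W = (4C−1)/(4C−4) + 0.615/C = 19.198/16.198 + 0.1218 = 1.3070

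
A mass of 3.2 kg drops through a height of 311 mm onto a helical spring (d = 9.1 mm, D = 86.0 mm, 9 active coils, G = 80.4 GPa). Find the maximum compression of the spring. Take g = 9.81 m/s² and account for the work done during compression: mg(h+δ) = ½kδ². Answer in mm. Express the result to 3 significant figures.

k = Gd⁴/(8D³N_a) = (80.4×10³)(9.1⁴)/(8·86.0³·9) = 12.039 N/mm
W = mg = 3.2 × 9.81 = 31.392 N
½kδ² − Wδ − Wh = 0 → δ = (W + √(W² + 2kWh))/k
δ = (31.392 + √(985.46 + 235073))/12.039 = (31.392 + 485.86)/12.039 = 42.964 mm

43.0 mm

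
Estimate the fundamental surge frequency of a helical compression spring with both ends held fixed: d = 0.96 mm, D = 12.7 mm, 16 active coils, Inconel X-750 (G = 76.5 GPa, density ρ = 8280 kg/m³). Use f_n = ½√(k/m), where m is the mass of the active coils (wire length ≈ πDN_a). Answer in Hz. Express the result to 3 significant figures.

127 Hz

k = Gd⁴/(8D³N_a) = (76.5×10³)(0.96⁴)/(8·12.7³·16) = 0.24781 N/mm = 247.81 N/m
Wire length L = πDN_a = π·12.7·16 = 638.37 mm
m = ρ·(πd²/4)·L = 8280 × 0.72382×10⁻⁶ m² × 0.63837 m = 0.0038259 kg
f_n = ½√(k/m) = 0.5·√(247.81/0.0038259) = 0.5·√(64772) = 127.25 Hz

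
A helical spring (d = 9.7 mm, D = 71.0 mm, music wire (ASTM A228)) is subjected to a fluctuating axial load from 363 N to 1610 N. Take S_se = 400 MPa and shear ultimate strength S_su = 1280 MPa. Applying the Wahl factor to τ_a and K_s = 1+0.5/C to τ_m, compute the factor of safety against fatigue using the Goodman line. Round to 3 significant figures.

C = D/d = 71.0/9.7 = 7.3196; K_W = (4C−1)/(4C−4)+0.615/C = 1.2027; K_s = 1+0.5/C = 1.0683
F_a = (F_max−F_min)/2 = 623.5 N; F_m = (F_max+F_min)/2 = 986.5 N
τ_a = K_W·8F_aD/(πd³) = 1.2027 × 123.52 = 148.55 MPa
τ_m = K_s·8F_mD/(πd³) = 1.0683 × 195.43 = 208.77 MPa
Goodman: 1/n_f = τ_a/S_se + τ_m/S_su = 148.55/400 + 208.77/1280 = 0.37138 + 0.16311 = 0.53448
n_f = 1/0.53448 = 1.871

1.87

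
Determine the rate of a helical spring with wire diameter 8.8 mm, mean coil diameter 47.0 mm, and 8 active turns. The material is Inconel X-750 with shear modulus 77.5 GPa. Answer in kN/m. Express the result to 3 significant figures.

69.9 kN/m

k = Gd⁴/(8D³N_a) = (77.5×10³ × 8.8⁴) / (8 × 47.0³ × 8)
  = 4.64764e+08 / 6.64467e+06 = 69.945 N/mm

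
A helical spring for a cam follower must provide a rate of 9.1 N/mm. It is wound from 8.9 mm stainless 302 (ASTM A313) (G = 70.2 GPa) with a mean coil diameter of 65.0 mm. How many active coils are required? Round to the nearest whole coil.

22

N_a = Gd⁴/(8D³k) = (70.2×10³ × 8.9⁴)/(8 × 65.0³ × 9.1)
    = 4.40451e+08 / 1.99927e+07 = 22.03 → 22 coils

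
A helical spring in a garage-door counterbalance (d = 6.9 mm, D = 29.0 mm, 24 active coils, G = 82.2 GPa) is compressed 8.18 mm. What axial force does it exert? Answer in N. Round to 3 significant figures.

k = Gd⁴/(8D³N_a) = (82.2×10³)(6.9⁴)/(8·29.0³·24) = 39.79 N/mm
F = k·δ = 39.79 × 8.18 = 325.48 N

325 N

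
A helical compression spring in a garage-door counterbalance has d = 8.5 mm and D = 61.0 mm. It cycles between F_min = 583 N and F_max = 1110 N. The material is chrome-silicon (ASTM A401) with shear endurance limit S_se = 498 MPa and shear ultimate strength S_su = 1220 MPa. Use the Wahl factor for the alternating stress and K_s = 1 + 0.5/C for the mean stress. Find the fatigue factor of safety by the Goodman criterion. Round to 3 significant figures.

2.86

C = D/d = 61.0/8.5 = 7.1765; K_W = (4C−1)/(4C−4)+0.615/C = 1.2071; K_s = 1+0.5/C = 1.0697
F_a = (F_max−F_min)/2 = 263.5 N; F_m = (F_max+F_min)/2 = 846.5 N
τ_a = K_W·8F_aD/(πd³) = 1.2071 × 66.649 = 80.454 MPa
τ_m = K_s·8F_mD/(πd³) = 1.0697 × 214.11 = 229.03 MPa
Goodman: 1/n_f = τ_a/S_se + τ_m/S_su = 80.454/498 + 229.03/1220 = 0.16155 + 0.18773 = 0.34928
n_f = 1/0.34928 = 2.863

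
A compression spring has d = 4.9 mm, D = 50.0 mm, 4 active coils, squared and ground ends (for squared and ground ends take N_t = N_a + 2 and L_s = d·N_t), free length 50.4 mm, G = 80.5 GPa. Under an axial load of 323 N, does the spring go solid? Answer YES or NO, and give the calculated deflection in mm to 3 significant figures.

YES, δ = 27.8 mm

k = Gd⁴/(8D³N_a) = (80.5×10³)(4.9⁴)/(8·50.0³·4) = 11.602 N/mm
N_t = 6; L_s = 4.9·6 = 29.4 mm; δ_solid = L₀ − L_s = 50.4 − 29.4 = 21 mm
δ = F/k = 323/11.602 = 27.841 mm
δ ≥ δ_solid → spring goes solid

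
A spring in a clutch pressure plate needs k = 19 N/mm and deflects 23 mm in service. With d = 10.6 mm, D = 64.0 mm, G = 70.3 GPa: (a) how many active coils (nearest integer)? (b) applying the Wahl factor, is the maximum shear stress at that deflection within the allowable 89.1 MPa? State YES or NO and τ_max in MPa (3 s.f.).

N_a = Gd⁴/(8D³k) = (70.3×10³)(10.6⁴)/(8·64.0³·19) = 22.27 → N_a = 22
Actual rate k = Gd⁴/(8D³·22) = 19.237 N/mm
Working load F = kδ = 19.237·23 = 442.44 N
C = 64.0/10.6 = 6.0377; K_W = (4C−1)/(4C−4)+0.615/C = 1.2507
τ_max = K_W·8FD/(πd³) = 1.2507·60.542 = 75.722 MPa
τ_max ≤ 89.1 MPa → acceptable

(a) 22 coils; (b) YES, τ_max = 75.7 MPa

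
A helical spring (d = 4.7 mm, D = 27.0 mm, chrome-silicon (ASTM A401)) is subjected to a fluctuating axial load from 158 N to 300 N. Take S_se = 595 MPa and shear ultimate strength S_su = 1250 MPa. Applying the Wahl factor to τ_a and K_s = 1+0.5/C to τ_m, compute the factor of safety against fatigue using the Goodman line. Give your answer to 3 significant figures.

4.31

C = D/d = 27.0/4.7 = 5.7447; K_W = (4C−1)/(4C−4)+0.615/C = 1.2651; K_s = 1+0.5/C = 1.0870
F_a = (F_max−F_min)/2 = 71 N; F_m = (F_max+F_min)/2 = 229 N
τ_a = K_W·8F_aD/(πd³) = 1.2651 × 47.018 = 59.484 MPa
τ_m = K_s·8F_mD/(πd³) = 1.0870 × 151.65 = 164.85 MPa
Goodman: 1/n_f = τ_a/S_se + τ_m/S_su = 59.484/595 + 164.85/1250 = 0.09997 + 0.13188 = 0.23185
n_f = 1/0.23185 = 4.313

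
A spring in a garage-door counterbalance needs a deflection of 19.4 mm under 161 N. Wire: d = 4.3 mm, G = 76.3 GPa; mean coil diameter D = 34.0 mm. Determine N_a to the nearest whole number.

Required rate k = F/δ = 161/19.4 = 8.299 N/mm
N_a = Gd⁴/(8D³k) = (76.3×10³ × 4.3⁴)/(8 × 34.0³ × 8.299)
    = 2.60855e+07 / 2.60946e+06 = 9.996 → 10 coils

10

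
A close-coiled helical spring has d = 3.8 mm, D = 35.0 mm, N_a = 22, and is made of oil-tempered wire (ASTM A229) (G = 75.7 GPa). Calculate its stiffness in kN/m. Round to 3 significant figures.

k = Gd⁴/(8D³N_a) = (75.7×10³ × 3.8⁴) / (8 × 35.0³ × 22)
  = 1.57845e+07 / 7.546e+06 = 2.0918 N/mm

2.09 kN/m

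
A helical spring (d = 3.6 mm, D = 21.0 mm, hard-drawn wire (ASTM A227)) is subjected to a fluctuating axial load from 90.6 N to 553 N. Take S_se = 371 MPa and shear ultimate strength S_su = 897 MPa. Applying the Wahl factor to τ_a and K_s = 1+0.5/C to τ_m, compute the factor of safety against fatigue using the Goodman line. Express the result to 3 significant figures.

0.742

C = D/d = 21.0/3.6 = 5.8333; K_W = (4C−1)/(4C−4)+0.615/C = 1.2606; K_s = 1+0.5/C = 1.0857
F_a = (F_max−F_min)/2 = 231.2 N; F_m = (F_max+F_min)/2 = 321.8 N
τ_a = K_W·8F_aD/(πd³) = 1.2606 × 265 = 334.05 MPa
τ_m = K_s·8F_mD/(πd³) = 1.0857 × 368.84 = 400.45 MPa
Goodman: 1/n_f = τ_a/S_se + τ_m/S_su = 334.05/371 + 400.45/897 = 0.90042 + 0.44644 = 1.3469
n_f = 1/1.3469 = 0.7425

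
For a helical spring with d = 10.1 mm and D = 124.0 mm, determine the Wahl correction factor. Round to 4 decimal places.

1.1166

C = D/d = 124.0/10.1 = 12.2772
K_W = (4C−1)/(4C−4) + 0.615/C = 48.109/45.109 + 0.0501 = 1.1166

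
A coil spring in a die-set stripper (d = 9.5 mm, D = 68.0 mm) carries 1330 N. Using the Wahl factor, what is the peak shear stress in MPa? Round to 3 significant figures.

Spring index C = D/d = 68.0/9.5 = 7.1579
K_W = (4C−1)/(4C−4) + 0.615/C = 27.632/24.632 + 0.0859 = 1.2077
τ₀ = 8FD/(πd³) = 8·1330·68.0/(π·9.5³) = 723520/2693.5 = 268.61 MPa
τ_max = K·τ₀ = 1.2077 × 268.61 = 324.41 MPa

324 MPa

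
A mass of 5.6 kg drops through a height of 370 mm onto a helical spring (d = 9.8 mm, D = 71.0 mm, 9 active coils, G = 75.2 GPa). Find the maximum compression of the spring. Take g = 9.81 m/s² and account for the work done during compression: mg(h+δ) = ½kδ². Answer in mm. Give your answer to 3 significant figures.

k = Gd⁴/(8D³N_a) = (75.2×10³)(9.8⁴)/(8·71.0³·9) = 26.916 N/mm
W = mg = 5.6 × 9.81 = 54.936 N
½kδ² − Wδ − Wh = 0 → δ = (W + √(W² + 2kWh))/k
δ = (54.936 + √(3018 + 1.09422e+06))/26.916 = (54.936 + 1047.5)/26.916 = 40.958 mm

41.0 mm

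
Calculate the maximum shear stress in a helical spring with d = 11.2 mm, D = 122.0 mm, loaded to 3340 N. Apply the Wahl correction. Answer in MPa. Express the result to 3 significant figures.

Spring index C = D/d = 122.0/11.2 = 10.8929
K_W = (4C−1)/(4C−4) + 0.615/C = 42.571/39.571 + 0.0565 = 1.1323
τ₀ = 8FD/(πd³) = 8·3340·122.0/(π·11.2³) = 3.25984e+06/4413.7 = 738.57 MPa
τ_max = K·τ₀ = 1.1323 × 738.57 = 836.26 MPa

836 MPa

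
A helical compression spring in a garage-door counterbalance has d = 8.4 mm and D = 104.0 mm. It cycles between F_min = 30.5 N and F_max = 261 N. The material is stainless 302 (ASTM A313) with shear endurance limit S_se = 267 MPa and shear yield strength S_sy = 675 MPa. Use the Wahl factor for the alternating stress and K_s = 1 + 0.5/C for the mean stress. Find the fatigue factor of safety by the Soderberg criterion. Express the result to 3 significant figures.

3.17

C = D/d = 104.0/8.4 = 12.3810; K_W = (4C−1)/(4C−4)+0.615/C = 1.1156; K_s = 1+0.5/C = 1.0404
F_a = (F_max−F_min)/2 = 115.25 N; F_m = (F_max+F_min)/2 = 145.75 N
τ_a = K_W·8F_aD/(πd³) = 1.1156 × 51.496 = 57.448 MPa
τ_m = K_s·8F_mD/(πd³) = 1.0404 × 65.124 = 67.754 MPa
Soderberg: 1/n_f = τ_a/S_se + τ_m/S_sy = 57.448/267 + 67.754/675 = 0.21516 + 0.10038 = 0.31554
n_f = 1/0.31554 = 3.169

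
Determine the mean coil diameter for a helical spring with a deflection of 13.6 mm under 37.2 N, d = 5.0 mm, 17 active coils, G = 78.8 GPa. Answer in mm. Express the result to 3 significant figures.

Required rate k = F/δ = 37.2/13.6 = 2.7353 N/mm
D = (Gd⁴/(8N_a·k))^(1/3) = (78.8×10³·5.0⁴/(8·17·2.7353))^(1/3)
  = (132392)^(1/3) = 50.9668 mm

51.0 mm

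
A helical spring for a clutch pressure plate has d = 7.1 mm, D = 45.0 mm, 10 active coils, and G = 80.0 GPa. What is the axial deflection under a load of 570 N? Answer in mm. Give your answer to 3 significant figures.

k = Gd⁴/(8D³N_a) = (80.0×10³)(7.1⁴)/(8·45.0³·10) = 27.887 N/mm
δ = F/k = 570 / 27.887 = 20.44 mm

20.4 mm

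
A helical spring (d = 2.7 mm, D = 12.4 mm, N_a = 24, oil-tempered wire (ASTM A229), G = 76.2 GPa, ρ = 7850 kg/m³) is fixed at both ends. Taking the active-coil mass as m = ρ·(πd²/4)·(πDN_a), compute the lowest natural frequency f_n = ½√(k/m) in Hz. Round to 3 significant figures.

257 Hz

k = Gd⁴/(8D³N_a) = (76.2×10³)(2.7⁴)/(8·12.4³·24) = 11.062 N/mm = 11062 N/m
Wire length L = πDN_a = π·12.4·24 = 934.94 mm
m = ρ·(πd²/4)·L = 7850 × 5.7256×10⁻⁶ m² × 0.93494 m = 0.042021 kg
f_n = ½√(k/m) = 0.5·√(11062/0.042021) = 0.5·√(2.6325e+05) = 256.54 Hz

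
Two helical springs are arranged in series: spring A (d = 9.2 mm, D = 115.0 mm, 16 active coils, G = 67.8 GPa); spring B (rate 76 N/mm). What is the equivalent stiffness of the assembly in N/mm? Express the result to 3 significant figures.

k_A = Gd⁴/(8D³N_a) = (67.8×10³)(9.2⁴)/(8·115.0³·16) = 2.495 N/mm
Series: 1/k_eq = 1/2.495 + 1/76 = 0.41395; k_eq = 2.4157 N/mm

2.42 N/mm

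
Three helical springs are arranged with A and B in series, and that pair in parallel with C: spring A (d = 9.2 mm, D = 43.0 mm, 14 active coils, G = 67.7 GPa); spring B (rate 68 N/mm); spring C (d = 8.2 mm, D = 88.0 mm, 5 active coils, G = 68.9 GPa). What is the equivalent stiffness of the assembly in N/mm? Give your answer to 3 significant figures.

41.7 N/mm

k_A = Gd⁴/(8D³N_a) = (67.7×10³)(9.2⁴)/(8·43.0³·14) = 54.465 N/mm
k_C = Gd⁴/(8D³N_a) = (68.9×10³)(8.2⁴)/(8·88.0³·5) = 11.428 N/mm
Springs A,B series: k_AB = 1/(1/54.465+1/68) = 30.242 N/mm; parallel with C: k_eq = 30.242+11.428 = 41.67 N/mm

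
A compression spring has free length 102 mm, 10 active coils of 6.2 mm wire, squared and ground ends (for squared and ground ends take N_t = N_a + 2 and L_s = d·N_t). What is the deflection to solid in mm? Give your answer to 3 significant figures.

27.6 mm

N_t = 12; L_s = 6.2·12 = 74.4 mm
δ_solid = L₀ − L_s = 102 − 74.4 = 27.6 mm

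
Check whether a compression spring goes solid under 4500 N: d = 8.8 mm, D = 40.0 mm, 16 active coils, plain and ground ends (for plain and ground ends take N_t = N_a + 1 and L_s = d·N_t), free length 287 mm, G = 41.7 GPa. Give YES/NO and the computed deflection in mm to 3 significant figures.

k = Gd⁴/(8D³N_a) = (41.7×10³)(8.8⁴)/(8·40.0³·16) = 30.526 N/mm
N_t = 17; L_s = 8.8·17 = 149.6 mm; δ_solid = L₀ − L_s = 287 − 149.6 = 137.4 mm
δ = F/k = 4500/30.526 = 147.41 mm
δ ≥ δ_solid → spring goes solid

YES, δ = 147 mm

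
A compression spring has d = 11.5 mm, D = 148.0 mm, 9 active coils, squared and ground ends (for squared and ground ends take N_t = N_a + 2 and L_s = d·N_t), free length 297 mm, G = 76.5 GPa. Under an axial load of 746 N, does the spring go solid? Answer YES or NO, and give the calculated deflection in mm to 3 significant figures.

NO, δ = 130 mm

k = Gd⁴/(8D³N_a) = (76.5×10³)(11.5⁴)/(8·148.0³·9) = 5.7324 N/mm
N_t = 11; L_s = 11.5·11 = 126.5 mm; δ_solid = L₀ − L_s = 297 − 126.5 = 170.5 mm
δ = F/k = 746/5.7324 = 130.14 mm
δ < δ_solid → spring does not go solid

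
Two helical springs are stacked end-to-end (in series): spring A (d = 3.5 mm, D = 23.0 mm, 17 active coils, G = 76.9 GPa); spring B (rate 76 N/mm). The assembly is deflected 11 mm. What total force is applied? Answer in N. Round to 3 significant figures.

70.3 N

k_A = Gd⁴/(8D³N_a) = (76.9×10³)(3.5⁴)/(8·23.0³·17) = 6.9739 N/mm
Series: 1/k_eq = 1/6.9739 + 1/76 = 0.15655; k_eq = 6.3878 N/mm
F = k_eq·δ = 6.3878·11 = 70.265 N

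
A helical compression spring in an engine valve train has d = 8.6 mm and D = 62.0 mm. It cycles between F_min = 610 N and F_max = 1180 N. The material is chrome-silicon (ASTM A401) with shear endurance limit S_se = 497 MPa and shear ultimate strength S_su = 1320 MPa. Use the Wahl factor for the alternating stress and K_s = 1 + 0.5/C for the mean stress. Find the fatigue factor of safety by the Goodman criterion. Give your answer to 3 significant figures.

2.84

C = D/d = 62.0/8.6 = 7.2093; K_W = (4C−1)/(4C−4)+0.615/C = 1.2061; K_s = 1+0.5/C = 1.0694
F_a = (F_max−F_min)/2 = 285 N; F_m = (F_max+F_min)/2 = 895 N
τ_a = K_W·8F_aD/(πd³) = 1.2061 × 70.743 = 85.322 MPa
τ_m = K_s·8F_mD/(πd³) = 1.0694 × 222.16 = 237.56 MPa
Goodman: 1/n_f = τ_a/S_se + τ_m/S_su = 85.322/497 + 237.56/1320 = 0.17167 + 0.17997 = 0.35165
n_f = 1/0.35165 = 2.844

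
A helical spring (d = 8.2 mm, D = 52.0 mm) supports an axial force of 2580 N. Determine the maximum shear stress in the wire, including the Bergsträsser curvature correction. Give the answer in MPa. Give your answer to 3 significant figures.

758 MPa

Spring index C = D/d = 52.0/8.2 = 6.3415
K_B = (4C+2)/(4C−3) = 27.366/22.366 = 1.2236
τ₀ = 8FD/(πd³) = 8·2580·52.0/(π·8.2³) = 1.07328e+06/1732.2 = 619.61 MPa
τ_max = K·τ₀ = 1.2236 × 619.61 = 758.13 MPa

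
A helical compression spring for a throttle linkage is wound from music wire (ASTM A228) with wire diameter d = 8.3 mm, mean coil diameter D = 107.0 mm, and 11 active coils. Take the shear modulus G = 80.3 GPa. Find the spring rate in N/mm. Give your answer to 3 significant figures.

3.54 N/mm

k = Gd⁴/(8D³N_a) = (80.3×10³ × 8.3⁴) / (8 × 107.0³ × 11)
  = 3.8109e+08 / 1.07804e+08 = 3.535 N/mm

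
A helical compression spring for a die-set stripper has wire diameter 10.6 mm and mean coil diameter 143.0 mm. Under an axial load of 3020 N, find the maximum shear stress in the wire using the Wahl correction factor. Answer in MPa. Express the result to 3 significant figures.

1020 MPa

Spring index C = D/d = 143.0/10.6 = 13.4906
K_W = (4C−1)/(4C−4) + 0.615/C = 52.962/49.962 + 0.0456 = 1.1056
τ₀ = 8FD/(πd³) = 8·3020·143.0/(π·10.6³) = 3.45488e+06/3741.7 = 923.35 MPa
τ_max = K·τ₀ = 1.1056 × 923.35 = 1020.9 MPa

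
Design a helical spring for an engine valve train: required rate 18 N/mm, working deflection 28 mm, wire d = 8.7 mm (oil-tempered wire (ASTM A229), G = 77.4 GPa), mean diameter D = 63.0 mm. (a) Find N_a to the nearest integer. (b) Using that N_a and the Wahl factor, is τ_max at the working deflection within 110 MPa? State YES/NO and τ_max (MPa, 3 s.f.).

(a) 12 coils; (b) NO, τ_max = 152 MPa

N_a = Gd⁴/(8D³k) = (77.4×10³)(8.7⁴)/(8·63.0³·18) = 12.31 → N_a = 12
Actual rate k = Gd⁴/(8D³·12) = 18.472 N/mm
Working load F = kδ = 18.472·28 = 517.23 N
C = 63.0/8.7 = 7.2414; K_W = (4C−1)/(4C−4)+0.615/C = 1.2051
τ_max = K_W·8FD/(πd³) = 1.2051·126.01 = 151.85 MPa
τ_max > 110 MPa → exceeds allowable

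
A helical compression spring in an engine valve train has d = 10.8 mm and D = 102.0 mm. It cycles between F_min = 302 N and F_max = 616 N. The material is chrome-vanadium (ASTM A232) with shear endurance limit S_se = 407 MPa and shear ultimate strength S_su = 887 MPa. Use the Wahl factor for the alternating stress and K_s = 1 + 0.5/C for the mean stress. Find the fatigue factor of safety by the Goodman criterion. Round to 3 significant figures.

C = D/d = 102.0/10.8 = 9.4444; K_W = (4C−1)/(4C−4)+0.615/C = 1.1539; K_s = 1+0.5/C = 1.0529
F_a = (F_max−F_min)/2 = 157 N; F_m = (F_max+F_min)/2 = 459 N
τ_a = K_W·8F_aD/(πd³) = 1.1539 × 32.372 = 37.355 MPa
τ_m = K_s·8F_mD/(πd³) = 1.0529 × 94.642 = 99.652 MPa
Goodman: 1/n_f = τ_a/S_se + τ_m/S_su = 37.355/407 + 99.652/887 = 0.09178 + 0.11235 = 0.20413
n_f = 1/0.20413 = 4.899

4.90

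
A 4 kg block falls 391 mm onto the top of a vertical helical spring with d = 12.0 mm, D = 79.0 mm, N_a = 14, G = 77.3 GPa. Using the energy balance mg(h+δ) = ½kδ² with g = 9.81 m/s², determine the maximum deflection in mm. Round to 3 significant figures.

33.9 mm

k = Gd⁴/(8D³N_a) = (77.3×10³)(12.0⁴)/(8·79.0³·14) = 29.027 N/mm
W = mg = 4 × 9.81 = 39.24 N
½kδ² − Wδ − Wh = 0 → δ = (W + √(W² + 2kWh))/k
δ = (39.24 + √(1539.8 + 890719))/29.027 = (39.24 + 944.59)/29.027 = 33.894 mm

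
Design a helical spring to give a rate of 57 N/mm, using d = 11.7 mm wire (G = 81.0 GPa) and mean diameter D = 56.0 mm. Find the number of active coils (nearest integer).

19

N_a = Gd⁴/(8D³k) = (81.0×10³ × 11.7⁴)/(8 × 56.0³ × 57)
    = 1.51785e+09 / 8.00809e+07 = 18.95 → 19 coils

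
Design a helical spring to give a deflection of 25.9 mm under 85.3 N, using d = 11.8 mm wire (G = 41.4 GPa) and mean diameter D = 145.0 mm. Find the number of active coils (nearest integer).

10

Required rate k = F/δ = 85.3/25.9 = 3.2934 N/mm
N_a = Gd⁴/(8D³k) = (41.4×10³ × 11.8⁴)/(8 × 145.0³ × 3.2934)
    = 8.02654e+08 / 8.03236e+07 = 9.993 → 10 coils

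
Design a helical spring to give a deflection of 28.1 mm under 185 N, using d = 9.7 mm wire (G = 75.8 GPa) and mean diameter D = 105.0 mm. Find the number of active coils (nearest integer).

Required rate k = F/δ = 185/28.1 = 6.5836 N/mm
N_a = Gd⁴/(8D³k) = (75.8×10³ × 9.7⁴)/(8 × 105.0³ × 6.5836)
    = 6.71052e+08 / 6.0971e+07 = 11.01 → 11 coils

11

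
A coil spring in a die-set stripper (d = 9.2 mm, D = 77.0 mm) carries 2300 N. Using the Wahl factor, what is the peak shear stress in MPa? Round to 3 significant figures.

681 MPa

Spring index C = D/d = 77.0/9.2 = 8.3696
K_W = (4C−1)/(4C−4) + 0.615/C = 32.478/29.478 + 0.0735 = 1.1753
τ₀ = 8FD/(πd³) = 8·2300·77.0/(π·9.2³) = 1.4168e+06/2446.3 = 579.16 MPa
τ_max = K·τ₀ = 1.1753 × 579.16 = 680.65 MPa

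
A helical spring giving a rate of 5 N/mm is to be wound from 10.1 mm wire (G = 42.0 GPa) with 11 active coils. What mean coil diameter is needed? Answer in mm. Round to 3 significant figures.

99.8 mm

D = (Gd⁴/(8N_a·k))^(1/3) = (42.0×10³·10.1⁴/(8·11·5))^(1/3)
  = (993304)^(1/3) = 99.7763 mm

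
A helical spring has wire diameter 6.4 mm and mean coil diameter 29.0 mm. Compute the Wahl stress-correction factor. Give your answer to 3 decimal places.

1.348

C = D/d = 29.0/6.4 = 4.5312
K_W = (4C−1)/(4C−4) + 0.615/C = 17.125/14.125 + 0.1357 = 1.3481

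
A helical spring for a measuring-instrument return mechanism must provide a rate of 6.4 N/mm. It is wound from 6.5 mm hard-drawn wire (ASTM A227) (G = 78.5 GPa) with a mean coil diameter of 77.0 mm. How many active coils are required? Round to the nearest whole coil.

N_a = Gd⁴/(8D³k) = (78.5×10³ × 6.5⁴)/(8 × 77.0³ × 6.4)
    = 1.40127e+08 / 2.33745e+07 = 5.995 → 6 coils

6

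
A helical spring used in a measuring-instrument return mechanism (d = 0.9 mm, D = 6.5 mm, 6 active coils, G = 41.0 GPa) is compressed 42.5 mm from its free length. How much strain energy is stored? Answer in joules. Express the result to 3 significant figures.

1.84 J

k = Gd⁴/(8D³N_a) = (41.0×10³)(0.9⁴)/(8·6.5³·6) = 2.0407 N/mm
U = ½kδ² = 0.5 × 2.0407 × 42.5² = 1843 N·mm = 1.843 J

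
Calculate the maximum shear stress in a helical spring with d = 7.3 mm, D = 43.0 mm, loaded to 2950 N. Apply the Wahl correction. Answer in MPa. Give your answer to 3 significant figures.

1040 MPa

Spring index C = D/d = 43.0/7.3 = 5.8904
K_W = (4C−1)/(4C−4) + 0.615/C = 22.562/19.562 + 0.1044 = 1.2578
τ₀ = 8FD/(πd³) = 8·2950·43.0/(π·7.3³) = 1.0148e+06/1222.1 = 830.35 MPa
τ_max = K·τ₀ = 1.2578 × 830.35 = 1044.4 MPa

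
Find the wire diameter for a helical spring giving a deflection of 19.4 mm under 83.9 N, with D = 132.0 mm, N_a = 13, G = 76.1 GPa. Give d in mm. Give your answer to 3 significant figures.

10.8 mm

Required rate k = F/δ = 83.9/19.4 = 4.3247 N/mm
d = (8D³N_a·k / G)^(1/4) = (8·132.0³·13·4.3247 / (76.1×10³))^0.25
  = (13593)^0.25 = 10.7977 mm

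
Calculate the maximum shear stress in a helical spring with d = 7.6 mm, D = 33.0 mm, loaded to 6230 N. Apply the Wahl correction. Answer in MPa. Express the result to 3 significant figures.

1630 MPa

Spring index C = D/d = 33.0/7.6 = 4.3421
K_W = (4C−1)/(4C−4) + 0.615/C = 16.368/13.368 + 0.1416 = 1.3660
τ₀ = 8FD/(πd³) = 8·6230·33.0/(π·7.6³) = 1.64472e+06/1379.1 = 1192.6 MPa
τ_max = K·τ₀ = 1.3660 × 1192.6 = 1629.2 MPa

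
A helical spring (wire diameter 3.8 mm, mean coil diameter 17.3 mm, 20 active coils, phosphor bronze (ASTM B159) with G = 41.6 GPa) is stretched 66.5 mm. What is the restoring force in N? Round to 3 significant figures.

k = Gd⁴/(8D³N_a) = (41.6×10³)(3.8⁴)/(8·17.3³·20) = 10.471 N/mm
F = k·δ = 10.471 × 66.5 = 696.29 N

696 N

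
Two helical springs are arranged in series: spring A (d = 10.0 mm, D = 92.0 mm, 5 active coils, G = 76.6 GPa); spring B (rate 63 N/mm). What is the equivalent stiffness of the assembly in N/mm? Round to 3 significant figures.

17.7 N/mm

k_A = Gd⁴/(8D³N_a) = (76.6×10³)(10.0⁴)/(8·92.0³·5) = 24.593 N/mm
Series: 1/k_eq = 1/24.593 + 1/63 = 0.056536; k_eq = 17.688 N/mm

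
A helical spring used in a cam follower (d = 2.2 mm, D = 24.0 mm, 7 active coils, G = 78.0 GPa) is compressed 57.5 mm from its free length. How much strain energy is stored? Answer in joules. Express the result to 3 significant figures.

3.90 J

k = Gd⁴/(8D³N_a) = (78.0×10³)(2.2⁴)/(8·24.0³·7) = 2.3603 N/mm
U = ½kδ² = 0.5 × 2.3603 × 57.5² = 3901.8 N·mm = 3.9018 J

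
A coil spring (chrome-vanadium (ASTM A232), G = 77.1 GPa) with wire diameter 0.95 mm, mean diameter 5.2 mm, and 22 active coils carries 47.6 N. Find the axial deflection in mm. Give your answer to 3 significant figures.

18.8 mm

k = Gd⁴/(8D³N_a) = (77.1×10³)(0.95⁴)/(8·5.2³·22) = 2.5376 N/mm
δ = F/k = 47.6 / 2.5376 = 18.758 mm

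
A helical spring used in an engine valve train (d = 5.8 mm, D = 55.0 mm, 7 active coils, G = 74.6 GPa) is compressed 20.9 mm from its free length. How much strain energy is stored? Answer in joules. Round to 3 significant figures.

1.98 J

k = Gd⁴/(8D³N_a) = (74.6×10³)(5.8⁴)/(8·55.0³·7) = 9.061 N/mm
U = ½kδ² = 0.5 × 9.061 × 20.9² = 1979 N·mm = 1.979 J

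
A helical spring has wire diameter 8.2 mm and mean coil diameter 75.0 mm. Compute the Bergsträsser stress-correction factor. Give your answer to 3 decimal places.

1.149

C = D/d = 75.0/8.2 = 9.1463
K_B = (4C+2)/(4C−3) = 38.585/33.585 = 1.1489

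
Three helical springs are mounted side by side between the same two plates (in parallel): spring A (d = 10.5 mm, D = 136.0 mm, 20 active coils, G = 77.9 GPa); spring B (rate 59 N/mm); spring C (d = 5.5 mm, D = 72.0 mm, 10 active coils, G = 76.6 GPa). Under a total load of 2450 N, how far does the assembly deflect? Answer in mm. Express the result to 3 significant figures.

k_A = Gd⁴/(8D³N_a) = (77.9×10³)(10.5⁴)/(8·136.0³·20) = 2.3527 N/mm
k_C = Gd⁴/(8D³N_a) = (76.6×10³)(5.5⁴)/(8·72.0³·10) = 2.3474 N/mm
Parallel: k_eq = 2.3527 + 59 + 2.3474 = 63.7 N/mm
δ = F/k_eq = 2450/63.7 = 38.461 mm

38.5 mm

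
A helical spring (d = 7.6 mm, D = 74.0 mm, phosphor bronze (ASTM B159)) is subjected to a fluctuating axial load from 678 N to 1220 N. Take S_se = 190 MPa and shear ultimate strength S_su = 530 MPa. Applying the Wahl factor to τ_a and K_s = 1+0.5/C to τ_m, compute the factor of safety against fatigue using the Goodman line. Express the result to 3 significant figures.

0.662

C = D/d = 74.0/7.6 = 9.7368; K_W = (4C−1)/(4C−4)+0.615/C = 1.1490; K_s = 1+0.5/C = 1.0514
F_a = (F_max−F_min)/2 = 271 N; F_m = (F_max+F_min)/2 = 949 N
τ_a = K_W·8F_aD/(πd³) = 1.1490 × 116.33 = 133.67 MPa
τ_m = K_s·8F_mD/(πd³) = 1.0514 × 407.38 = 428.3 MPa
Goodman: 1/n_f = τ_a/S_se + τ_m/S_su = 133.67/190 + 428.3/530 = 0.70351 + 0.80811 = 1.5116
n_f = 1/1.5116 = 0.6615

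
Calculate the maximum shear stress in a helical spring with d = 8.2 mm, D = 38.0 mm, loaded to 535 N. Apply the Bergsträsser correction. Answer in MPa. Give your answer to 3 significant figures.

Spring index C = D/d = 38.0/8.2 = 4.6341
K_B = (4C+2)/(4C−3) = 20.537/15.537 = 1.3218
τ₀ = 8FD/(πd³) = 8·535·38.0/(π·8.2³) = 162640/1732.2 = 93.894 MPa
τ_max = K·τ₀ = 1.3218 × 93.894 = 124.11 MPa

124 MPa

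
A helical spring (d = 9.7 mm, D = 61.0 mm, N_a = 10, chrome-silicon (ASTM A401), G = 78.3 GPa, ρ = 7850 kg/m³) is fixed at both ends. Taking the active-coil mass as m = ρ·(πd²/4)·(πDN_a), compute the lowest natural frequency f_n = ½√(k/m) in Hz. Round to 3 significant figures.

92.7 Hz

k = Gd⁴/(8D³N_a) = (78.3×10³)(9.7⁴)/(8·61.0³·10) = 38.174 N/mm = 38174 N/m
Wire length L = πDN_a = π·61.0·10 = 1916.4 mm
m = ρ·(πd²/4)·L = 7850 × 73.898×10⁻⁶ m² × 1.9164 m = 1.1117 kg
f_n = ½√(k/m) = 0.5·√(38174/1.1117) = 0.5·√(34339) = 92.654 Hz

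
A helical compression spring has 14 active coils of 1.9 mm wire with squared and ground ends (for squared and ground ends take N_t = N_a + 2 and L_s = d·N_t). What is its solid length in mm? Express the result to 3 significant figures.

30.4 mm

squared and ground ends: N_t = N_a + 2 = 14 + 2 = 16
L_s = d·N_t = 1.9 × 16 = 30.4 mm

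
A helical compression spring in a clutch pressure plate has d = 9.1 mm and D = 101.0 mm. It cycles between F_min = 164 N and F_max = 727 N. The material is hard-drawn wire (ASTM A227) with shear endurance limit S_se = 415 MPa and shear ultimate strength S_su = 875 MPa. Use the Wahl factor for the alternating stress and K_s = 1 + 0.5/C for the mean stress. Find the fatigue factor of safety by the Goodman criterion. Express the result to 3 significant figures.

2.26

C = D/d = 101.0/9.1 = 11.0989; K_W = (4C−1)/(4C−4)+0.615/C = 1.1297; K_s = 1+0.5/C = 1.0450
F_a = (F_max−F_min)/2 = 281.5 N; F_m = (F_max+F_min)/2 = 445.5 N
τ_a = K_W·8F_aD/(πd³) = 1.1297 × 96.076 = 108.53 MPa
τ_m = K_s·8F_mD/(πd³) = 1.0450 × 152.05 = 158.9 MPa
Goodman: 1/n_f = τ_a/S_se + τ_m/S_su = 108.53/415 + 158.9/875 = 0.26153 + 0.18160 = 0.44313
n_f = 1/0.44313 = 2.257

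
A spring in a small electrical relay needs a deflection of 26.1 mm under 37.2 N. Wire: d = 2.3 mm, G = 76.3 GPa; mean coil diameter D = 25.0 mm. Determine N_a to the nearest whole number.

Required rate k = F/δ = 37.2/26.1 = 1.4253 N/mm
N_a = Gd⁴/(8D³k) = (76.3×10³ × 2.3⁴)/(8 × 25.0³ × 1.4253)
    = 2.13519e+06 / 178161 = 11.98 → 12 coils

12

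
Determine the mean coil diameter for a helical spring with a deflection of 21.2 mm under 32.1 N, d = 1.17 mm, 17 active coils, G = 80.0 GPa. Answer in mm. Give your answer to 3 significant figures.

9.00 mm

Required rate k = F/δ = 32.1/21.2 = 1.5142 N/mm
D = (Gd⁴/(8N_a·k))^(1/3) = (80.0×10³·1.17⁴/(8·17·1.5142))^(1/3)
  = (727.99)^(1/3) = 8.9958 mm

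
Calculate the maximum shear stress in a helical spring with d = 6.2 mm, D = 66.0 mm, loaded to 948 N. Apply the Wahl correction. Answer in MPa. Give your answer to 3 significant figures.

759 MPa

Spring index C = D/d = 66.0/6.2 = 10.6452
K_W = (4C−1)/(4C−4) + 0.615/C = 41.581/38.581 + 0.0578 = 1.1355
τ₀ = 8FD/(πd³) = 8·948·66.0/(π·6.2³) = 500544/748.73 = 668.52 MPa
τ_max = K·τ₀ = 1.1355 × 668.52 = 759.13 MPa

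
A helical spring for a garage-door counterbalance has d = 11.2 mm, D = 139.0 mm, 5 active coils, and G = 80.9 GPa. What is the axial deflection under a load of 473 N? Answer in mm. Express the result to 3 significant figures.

k = Gd⁴/(8D³N_a) = (80.9×10³)(11.2⁴)/(8·139.0³·5) = 11.85 N/mm
δ = F/k = 473 / 11.85 = 39.916 mm

39.9 mm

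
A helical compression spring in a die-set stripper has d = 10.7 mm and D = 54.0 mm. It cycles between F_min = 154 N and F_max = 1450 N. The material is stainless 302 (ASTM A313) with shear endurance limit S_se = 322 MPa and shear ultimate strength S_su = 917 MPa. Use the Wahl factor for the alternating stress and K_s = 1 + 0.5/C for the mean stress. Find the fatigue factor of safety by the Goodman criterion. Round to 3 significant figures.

2.48

C = D/d = 54.0/10.7 = 5.0467; K_W = (4C−1)/(4C−4)+0.615/C = 1.3072; K_s = 1+0.5/C = 1.0991
F_a = (F_max−F_min)/2 = 648 N; F_m = (F_max+F_min)/2 = 802 N
τ_a = K_W·8F_aD/(πd³) = 1.3072 × 72.737 = 95.082 MPa
τ_m = K_s·8F_mD/(πd³) = 1.0991 × 90.024 = 98.943 MPa
Goodman: 1/n_f = τ_a/S_se + τ_m/S_su = 95.082/322 + 98.943/917 = 0.29529 + 0.10790 = 0.40318
n_f = 1/0.40318 = 2.48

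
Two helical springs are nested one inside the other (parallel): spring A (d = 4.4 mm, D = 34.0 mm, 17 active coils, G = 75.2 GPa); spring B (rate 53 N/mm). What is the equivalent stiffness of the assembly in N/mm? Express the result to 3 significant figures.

k_A = Gd⁴/(8D³N_a) = (75.2×10³)(4.4⁴)/(8·34.0³·17) = 5.2729 N/mm
Parallel: k_eq = 5.2729 + 53 = 58.273 N/mm

58.3 N/mm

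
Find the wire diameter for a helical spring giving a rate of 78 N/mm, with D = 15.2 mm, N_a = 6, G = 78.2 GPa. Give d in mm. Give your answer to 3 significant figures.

d = (8D³N_a·k / G)^(1/4) = (8·15.2³·6·78 / (78.2×10³))^0.25
  = (168.14)^0.25 = 3.6009 mm

3.60 mm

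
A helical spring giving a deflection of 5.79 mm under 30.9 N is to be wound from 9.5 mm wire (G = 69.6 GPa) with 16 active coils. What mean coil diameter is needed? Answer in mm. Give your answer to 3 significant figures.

Required rate k = F/δ = 30.9/5.79 = 5.3368 N/mm
D = (Gd⁴/(8N_a·k))^(1/3) = (69.6×10³·9.5⁴/(8·16·5.3368))^(1/3)
  = (829877)^(1/3) = 93.9733 mm

94.0 mm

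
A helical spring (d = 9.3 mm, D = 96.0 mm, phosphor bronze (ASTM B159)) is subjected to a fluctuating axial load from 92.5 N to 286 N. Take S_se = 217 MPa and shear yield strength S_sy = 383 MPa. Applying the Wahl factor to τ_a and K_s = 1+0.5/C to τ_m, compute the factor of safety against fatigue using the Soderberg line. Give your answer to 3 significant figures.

3.21

C = D/d = 96.0/9.3 = 10.3226; K_W = (4C−1)/(4C−4)+0.615/C = 1.1400; K_s = 1+0.5/C = 1.0484
F_a = (F_max−F_min)/2 = 96.75 N; F_m = (F_max+F_min)/2 = 189.25 N
τ_a = K_W·8F_aD/(πd³) = 1.1400 × 29.404 = 33.522 MPa
τ_m = K_s·8F_mD/(πd³) = 1.0484 × 57.517 = 60.303 MPa
Soderberg: 1/n_f = τ_a/S_se + τ_m/S_sy = 33.522/217 + 60.303/383 = 0.15448 + 0.15745 = 0.31193
n_f = 1/0.31193 = 3.206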